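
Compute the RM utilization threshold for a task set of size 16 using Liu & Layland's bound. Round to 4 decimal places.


Compute 2^(1/16) = 1.0442737824
Subtract 1: 1.0442737824 - 1 = 0.0442737824
Multiply by n: 16 * 0.0442737824 = 0.7083805184
Round to 4 dp: 0.7084

0.7084


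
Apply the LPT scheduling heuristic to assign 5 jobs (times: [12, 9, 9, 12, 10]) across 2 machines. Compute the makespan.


Sort jobs in decreasing order (LPT): [12, 12, 10, 9, 9]
Assign each job to the least loaded machine:
  Machine 1: jobs [12, 10], load = 22
  Machine 2: jobs [12, 9, 9], load = 30
Makespan = max load = 30

30


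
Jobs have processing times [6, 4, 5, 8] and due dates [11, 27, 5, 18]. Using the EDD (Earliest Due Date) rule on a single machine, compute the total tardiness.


Sort by due date (EDD order): [(5, 5), (6, 11), (8, 18), (4, 27)]
Compute completion times and tardiness:
  Job 1: p=5, d=5, C=5, tardiness=max(0,5-5)=0
  Job 2: p=6, d=11, C=11, tardiness=max(0,11-11)=0
  Job 3: p=8, d=18, C=19, tardiness=max(0,19-18)=1
  Job 4: p=4, d=27, C=23, tardiness=max(0,23-27)=0
Total tardiness = 1

1


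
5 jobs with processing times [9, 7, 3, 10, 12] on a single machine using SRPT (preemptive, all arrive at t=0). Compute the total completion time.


Since all jobs arrive at t=0, SRPT equals SPT ordering.
SPT order: [3, 7, 9, 10, 12]
Completion times:
  Job 1: p=3, C=3
  Job 2: p=7, C=10
  Job 3: p=9, C=19
  Job 4: p=10, C=29
  Job 5: p=12, C=41
Total completion time = 3 + 10 + 19 + 29 + 41 = 102

102


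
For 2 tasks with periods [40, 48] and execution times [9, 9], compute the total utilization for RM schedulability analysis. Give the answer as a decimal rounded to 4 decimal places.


Compute individual utilizations (exact fractions):
  Task 1: C/T = 9/40 (approx. 0.225)
  Task 2: C/T = 9/48 = 3/16 (approx. 0.1875)
Total utilization U = 9/40 + 3/16 = 33/80
Rounded to 4 decimal places: U = 0.4125
RM (Liu & Layland) bound for 2 tasks = 0.828427; compare with U = 33/80 (approx. 0.412500)
U <= bound, so schedulable by RM sufficient condition.

0.4125


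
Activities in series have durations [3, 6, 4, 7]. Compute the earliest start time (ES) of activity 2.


Activity 2 starts after activities 1 through 1 complete.
Predecessor durations: [3]
ES = 3 = 3

3


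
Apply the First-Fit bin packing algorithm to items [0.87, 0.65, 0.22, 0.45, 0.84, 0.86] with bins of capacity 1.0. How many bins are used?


Place items sequentially using First-Fit:
  Item 0.87 -> new Bin 1
  Item 0.65 -> new Bin 2
  Item 0.22 -> Bin 2 (now 0.87)
  Item 0.45 -> new Bin 3
  Item 0.84 -> new Bin 4
  Item 0.86 -> new Bin 5
Total bins used = 5

5


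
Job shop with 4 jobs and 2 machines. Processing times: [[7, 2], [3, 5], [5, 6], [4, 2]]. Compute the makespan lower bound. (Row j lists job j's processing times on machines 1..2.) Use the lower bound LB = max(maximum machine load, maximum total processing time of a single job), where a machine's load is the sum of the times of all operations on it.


Machine loads:
  Machine 1: 7 + 3 + 5 + 4 = 19
  Machine 2: 2 + 5 + 6 + 2 = 15
Max machine load = 19
Job totals:
  Job 1: 9
  Job 2: 8
  Job 3: 11
  Job 4: 6
Max job total = 11
Lower bound = max(19, 11) = 19

19


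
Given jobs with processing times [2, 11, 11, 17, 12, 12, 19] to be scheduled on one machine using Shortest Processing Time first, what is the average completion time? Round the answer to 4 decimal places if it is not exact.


Sort jobs by processing time (SPT order): [2, 11, 11, 12, 12, 17, 19]
Compute completion times sequentially:
  Job 1: processing = 2, completes at 2
  Job 2: processing = 11, completes at 13
  Job 3: processing = 11, completes at 24
  Job 4: processing = 12, completes at 36
  Job 5: processing = 12, completes at 48
  Job 6: processing = 17, completes at 65
  Job 7: processing = 19, completes at 84
Sum of completion times = 272
Average completion time = 272/7 = 38.8571

38.8571


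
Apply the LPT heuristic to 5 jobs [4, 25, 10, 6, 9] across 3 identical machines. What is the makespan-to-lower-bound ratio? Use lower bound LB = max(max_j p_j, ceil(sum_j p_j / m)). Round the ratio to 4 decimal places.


LPT order: [25, 10, 9, 6, 4]
Machine loads after assignment: [25, 14, 15]
LPT makespan = 25
Lower bound = max(max_job, ceil(total/3)) = max(25, 18) = 25
Ratio = 25 / 25 = 1.0

1.0


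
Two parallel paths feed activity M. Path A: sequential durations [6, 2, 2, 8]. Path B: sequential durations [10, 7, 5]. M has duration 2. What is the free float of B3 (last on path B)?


ES(B3) = sum of predecessors on chain B = 17
EF(B3) = ES + duration = 17 + 5 = 22
Successor of B3 is M. ES(M) = max(sum(A), sum(B)) = max(18, 22) = 22
Free float = ES(successor) - EF(current) = 22 - 22 = 0

0


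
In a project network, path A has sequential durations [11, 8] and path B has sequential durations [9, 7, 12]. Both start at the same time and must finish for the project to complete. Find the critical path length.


Path A total = 11 + 8 = 19
Path B total = 9 + 7 + 12 = 28
Critical path = longest path = max(19, 28) = 28

28


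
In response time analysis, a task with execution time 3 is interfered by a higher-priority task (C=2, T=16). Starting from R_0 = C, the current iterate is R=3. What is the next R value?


R_next = C + ceil(R_prev / T_hp) * C_hp
ceil(3 / 16) = ceil(0.1875) = 1
Interference = 1 * 2 = 2
R_next = 3 + 2 = 5

5


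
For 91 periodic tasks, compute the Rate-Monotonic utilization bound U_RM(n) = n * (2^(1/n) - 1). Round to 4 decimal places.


Compute 2^(1/91) = 1.0076460851
Subtract 1: 1.0076460851 - 1 = 0.0076460851
Multiply by n: 91 * 0.0076460851 = 0.6957937441
Round to 4 dp: 0.6958

0.6958


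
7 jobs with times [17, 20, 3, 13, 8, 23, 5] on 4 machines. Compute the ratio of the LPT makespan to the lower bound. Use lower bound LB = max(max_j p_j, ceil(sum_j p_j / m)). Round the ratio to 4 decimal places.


LPT order: [23, 20, 17, 13, 8, 5, 3]
Machine loads after assignment: [23, 23, 22, 21]
LPT makespan = 23
Lower bound = max(max_job, ceil(total/4)) = max(23, 23) = 23
Ratio = 23 / 23 = 1.0

1.0


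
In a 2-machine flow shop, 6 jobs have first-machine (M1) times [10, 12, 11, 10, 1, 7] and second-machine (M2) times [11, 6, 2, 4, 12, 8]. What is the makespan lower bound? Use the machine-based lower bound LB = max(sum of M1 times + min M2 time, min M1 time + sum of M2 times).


LB1 = sum(M1 times) + min(M2 times) = 51 + 2 = 53
LB2 = min(M1 times) + sum(M2 times) = 1 + 43 = 44
Lower bound = max(LB1, LB2) = max(53, 44) = 53

53


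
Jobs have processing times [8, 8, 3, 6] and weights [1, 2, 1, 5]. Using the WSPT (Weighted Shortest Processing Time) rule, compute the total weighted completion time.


Compute p/w ratios and sort ascending (WSPT): [(6, 5), (3, 1), (8, 2), (8, 1)]
Compute weighted completion times:
  Job (p=6,w=5): C=6, w*C=5*6=30
  Job (p=3,w=1): C=9, w*C=1*9=9
  Job (p=8,w=2): C=17, w*C=2*17=34
  Job (p=8,w=1): C=25, w*C=1*25=25
Total weighted completion time = 98

98


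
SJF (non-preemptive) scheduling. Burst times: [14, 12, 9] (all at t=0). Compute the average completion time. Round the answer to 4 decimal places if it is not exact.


SJF order (ascending): [9, 12, 14]
Completion times:
  Job 1: burst=9, C=9
  Job 2: burst=12, C=21
  Job 3: burst=14, C=35
Average completion = 65/3 = 21.6667

21.6667


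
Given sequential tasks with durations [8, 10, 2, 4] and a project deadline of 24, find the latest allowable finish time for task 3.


LF(activity 3) = deadline - sum of successor durations
Successors: activities 4 through 4 with durations [4]
Sum of successor durations = 4
LF = 24 - 4 = 20

20


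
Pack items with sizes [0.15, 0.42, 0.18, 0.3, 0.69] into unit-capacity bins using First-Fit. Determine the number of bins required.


Place items sequentially using First-Fit:
  Item 0.15 -> new Bin 1
  Item 0.42 -> Bin 1 (now 0.57)
  Item 0.18 -> Bin 1 (now 0.75)
  Item 0.3 -> new Bin 2
  Item 0.69 -> Bin 2 (now 0.99)
Total bins used = 2

2


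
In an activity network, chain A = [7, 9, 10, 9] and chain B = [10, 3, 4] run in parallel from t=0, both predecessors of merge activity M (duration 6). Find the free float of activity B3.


ES(B3) = sum of predecessors on chain B = 13
EF(B3) = ES + duration = 13 + 4 = 17
Successor of B3 is M. ES(M) = max(sum(A), sum(B)) = max(35, 17) = 35
Free float = ES(successor) - EF(current) = 35 - 17 = 18

18


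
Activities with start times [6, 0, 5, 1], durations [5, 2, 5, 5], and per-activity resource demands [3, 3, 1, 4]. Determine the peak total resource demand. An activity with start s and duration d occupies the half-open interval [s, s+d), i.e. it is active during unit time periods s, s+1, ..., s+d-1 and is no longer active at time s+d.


Each activity i is active on [start_i, start_i + duration_i).
Compute total resource usage per time slot:
  t=0: active resources = [3], total = 3
  t=1: active resources = [3, 4], total = 7
  t=2: active resources = [4], total = 4
  t=3: active resources = [4], total = 4
  t=4: active resources = [4], total = 4
  t=5: active resources = [1, 4], total = 5
  t=6: active resources = [3, 1], total = 4
  t=7: active resources = [3, 1], total = 4
  t=8: active resources = [3, 1], total = 4
  t=9: active resources = [3, 1], total = 4
  t=10: active resources = [3], total = 3
Peak resource demand = 7

7


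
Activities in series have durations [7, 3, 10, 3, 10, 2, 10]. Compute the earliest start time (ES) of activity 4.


Activity 4 starts after activities 1 through 3 complete.
Predecessor durations: [7, 3, 10]
ES = 7 + 3 + 10 = 20

20


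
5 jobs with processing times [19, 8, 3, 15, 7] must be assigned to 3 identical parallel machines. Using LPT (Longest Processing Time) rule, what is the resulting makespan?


Sort jobs in decreasing order (LPT): [19, 15, 8, 7, 3]
Assign each job to the least loaded machine:
  Machine 1: jobs [19], load = 19
  Machine 2: jobs [15, 3], load = 18
  Machine 3: jobs [8, 7], load = 15
Makespan = max load = 19

19


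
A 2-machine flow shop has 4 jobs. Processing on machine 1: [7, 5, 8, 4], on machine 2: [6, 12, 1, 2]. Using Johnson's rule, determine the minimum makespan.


Apply Johnson's rule:
  Group 1 (a <= b): [(2, 5, 12)]
  Group 2 (a > b): [(1, 7, 6), (4, 4, 2), (3, 8, 1)]
Optimal job order: [2, 1, 4, 3]
Schedule:
  Job 2: M1 done at 5, M2 done at 17
  Job 1: M1 done at 12, M2 done at 23
  Job 4: M1 done at 16, M2 done at 25
  Job 3: M1 done at 24, M2 done at 26
Makespan = 26

26


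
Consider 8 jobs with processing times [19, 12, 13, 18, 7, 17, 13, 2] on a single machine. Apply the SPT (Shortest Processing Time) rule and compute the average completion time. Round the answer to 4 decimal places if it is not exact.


Sort jobs by processing time (SPT order): [2, 7, 12, 13, 13, 17, 18, 19]
Compute completion times sequentially:
  Job 1: processing = 2, completes at 2
  Job 2: processing = 7, completes at 9
  Job 3: processing = 12, completes at 21
  Job 4: processing = 13, completes at 34
  Job 5: processing = 13, completes at 47
  Job 6: processing = 17, completes at 64
  Job 7: processing = 18, completes at 82
  Job 8: processing = 19, completes at 101
Sum of completion times = 360
Average completion time = 360/8 = 45.0

45.0


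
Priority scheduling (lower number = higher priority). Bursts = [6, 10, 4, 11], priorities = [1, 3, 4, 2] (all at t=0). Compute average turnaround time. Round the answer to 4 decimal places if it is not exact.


Sort by priority (ascending = highest first):
Order: [(1, 6), (2, 11), (3, 10), (4, 4)]
Completion times:
  Priority 1, burst=6, C=6
  Priority 2, burst=11, C=17
  Priority 3, burst=10, C=27
  Priority 4, burst=4, C=31
Average turnaround = 81/4 = 20.25

20.25


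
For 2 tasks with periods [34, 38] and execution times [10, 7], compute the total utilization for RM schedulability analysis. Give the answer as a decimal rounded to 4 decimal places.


Compute individual utilizations (exact fractions):
  Task 1: C/T = 10/34 = 5/17 (approx. 0.2941)
  Task 2: C/T = 7/38 (approx. 0.1842)
Total utilization U = 5/17 + 7/38 = 309/646
Rounded to 4 decimal places: U = 0.4783
RM (Liu & Layland) bound for 2 tasks = 0.828427; compare with U = 309/646 (approx. 0.478328)
U <= bound, so schedulable by RM sufficient condition.

0.4783


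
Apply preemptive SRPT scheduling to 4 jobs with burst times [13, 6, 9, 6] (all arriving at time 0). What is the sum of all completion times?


Since all jobs arrive at t=0, SRPT equals SPT ordering.
SPT order: [6, 6, 9, 13]
Completion times:
  Job 1: p=6, C=6
  Job 2: p=6, C=12
  Job 3: p=9, C=21
  Job 4: p=13, C=34
Total completion time = 6 + 12 + 21 + 34 = 73

73


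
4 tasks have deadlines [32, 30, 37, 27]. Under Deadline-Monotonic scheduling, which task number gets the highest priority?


Sort tasks by relative deadline (ascending):
  Task 4: deadline = 27
  Task 2: deadline = 30
  Task 1: deadline = 32
  Task 3: deadline = 37
Priority order (highest first): [4, 2, 1, 3]
Highest priority task = 4

4


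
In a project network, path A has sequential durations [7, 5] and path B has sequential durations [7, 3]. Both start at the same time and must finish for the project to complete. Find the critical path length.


Path A total = 7 + 5 = 12
Path B total = 7 + 3 = 10
Critical path = longest path = max(12, 10) = 12

12


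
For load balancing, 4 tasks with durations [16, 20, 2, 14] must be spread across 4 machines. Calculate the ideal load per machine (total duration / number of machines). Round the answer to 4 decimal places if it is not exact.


Total processing time = 16 + 20 + 2 + 14 = 52
Number of machines = 4
Ideal balanced load = 52 / 4 = 13.0

13.0


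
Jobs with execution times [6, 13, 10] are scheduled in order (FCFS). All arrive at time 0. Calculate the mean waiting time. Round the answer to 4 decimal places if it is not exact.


FCFS order (as given): [6, 13, 10]
Waiting times:
  Job 1: wait = 0
  Job 2: wait = 6
  Job 3: wait = 19
Sum of waiting times = 25
Average waiting time = 25/3 = 8.3333

8.3333


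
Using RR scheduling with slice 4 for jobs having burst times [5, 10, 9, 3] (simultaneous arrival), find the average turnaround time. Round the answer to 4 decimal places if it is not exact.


Time quantum = 4
Execution trace:
  J1 runs 4 units, time = 4
  J2 runs 4 units, time = 8
  J3 runs 4 units, time = 12
  J4 runs 3 units, time = 15
  J1 runs 1 units, time = 16
  J2 runs 4 units, time = 20
  J3 runs 4 units, time = 24
  J2 runs 2 units, time = 26
  J3 runs 1 units, time = 27
Finish times: [16, 26, 27, 15]
Average turnaround = 84/4 = 21.0

21.0


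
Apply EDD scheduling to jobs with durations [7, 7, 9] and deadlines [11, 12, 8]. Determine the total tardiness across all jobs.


Sort by due date (EDD order): [(9, 8), (7, 11), (7, 12)]
Compute completion times and tardiness:
  Job 1: p=9, d=8, C=9, tardiness=max(0,9-8)=1
  Job 2: p=7, d=11, C=16, tardiness=max(0,16-11)=5
  Job 3: p=7, d=12, C=23, tardiness=max(0,23-12)=11
Total tardiness = 17

17


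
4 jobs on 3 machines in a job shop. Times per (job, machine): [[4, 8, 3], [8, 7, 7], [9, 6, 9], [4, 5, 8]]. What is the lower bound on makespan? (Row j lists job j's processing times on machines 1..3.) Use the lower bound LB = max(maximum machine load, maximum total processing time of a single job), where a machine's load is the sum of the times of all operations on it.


Machine loads:
  Machine 1: 4 + 8 + 9 + 4 = 25
  Machine 2: 8 + 7 + 6 + 5 = 26
  Machine 3: 3 + 7 + 9 + 8 = 27
Max machine load = 27
Job totals:
  Job 1: 15
  Job 2: 22
  Job 3: 24
  Job 4: 17
Max job total = 24
Lower bound = max(27, 24) = 27

27


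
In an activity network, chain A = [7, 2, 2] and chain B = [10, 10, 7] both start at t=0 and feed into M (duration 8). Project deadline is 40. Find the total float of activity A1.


Forward pass: ES(A1) = sum of predecessors on chain A = 0
EF = ES + duration = 0 + 7 = 7
Backward pass: LF(M) = deadline = 40; LS(M) = 40 - 8 = 32
LF(A1) = LS(M) - sum(successors on chain A) = 32 - 4 = 28
LS = LF - duration = 28 - 7 = 21
Total float = LS - ES = 21 - 0 = 21

21


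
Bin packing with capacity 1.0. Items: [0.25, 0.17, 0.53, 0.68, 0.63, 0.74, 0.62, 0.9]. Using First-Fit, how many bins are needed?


Place items sequentially using First-Fit:
  Item 0.25 -> new Bin 1
  Item 0.17 -> Bin 1 (now 0.42)
  Item 0.53 -> Bin 1 (now 0.95)
  Item 0.68 -> new Bin 2
  Item 0.63 -> new Bin 3
  Item 0.74 -> new Bin 4
  Item 0.62 -> new Bin 5
  Item 0.9 -> new Bin 6
Total bins used = 6

6


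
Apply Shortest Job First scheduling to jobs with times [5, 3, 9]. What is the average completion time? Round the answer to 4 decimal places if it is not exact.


SJF order (ascending): [3, 5, 9]
Completion times:
  Job 1: burst=3, C=3
  Job 2: burst=5, C=8
  Job 3: burst=9, C=17
Average completion = 28/3 = 9.3333

9.3333


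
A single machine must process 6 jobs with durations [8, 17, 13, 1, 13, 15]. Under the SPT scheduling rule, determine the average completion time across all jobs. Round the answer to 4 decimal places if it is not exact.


Sort jobs by processing time (SPT order): [1, 8, 13, 13, 15, 17]
Compute completion times sequentially:
  Job 1: processing = 1, completes at 1
  Job 2: processing = 8, completes at 9
  Job 3: processing = 13, completes at 22
  Job 4: processing = 13, completes at 35
  Job 5: processing = 15, completes at 50
  Job 6: processing = 17, completes at 67
Sum of completion times = 184
Average completion time = 184/6 = 30.6667

30.6667


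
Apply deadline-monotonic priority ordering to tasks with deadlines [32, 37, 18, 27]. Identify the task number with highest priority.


Sort tasks by relative deadline (ascending):
  Task 3: deadline = 18
  Task 4: deadline = 27
  Task 1: deadline = 32
  Task 2: deadline = 37
Priority order (highest first): [3, 4, 1, 2]
Highest priority task = 3

3


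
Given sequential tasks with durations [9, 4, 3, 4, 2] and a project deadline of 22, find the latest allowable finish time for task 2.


LF(activity 2) = deadline - sum of successor durations
Successors: activities 3 through 5 with durations [3, 4, 2]
Sum of successor durations = 9
LF = 22 - 9 = 13

13


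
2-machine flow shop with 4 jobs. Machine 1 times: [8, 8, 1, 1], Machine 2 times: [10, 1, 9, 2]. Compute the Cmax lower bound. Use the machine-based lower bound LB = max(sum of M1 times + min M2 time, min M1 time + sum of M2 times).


LB1 = sum(M1 times) + min(M2 times) = 18 + 1 = 19
LB2 = min(M1 times) + sum(M2 times) = 1 + 22 = 23
Lower bound = max(LB1, LB2) = max(19, 23) = 23

23


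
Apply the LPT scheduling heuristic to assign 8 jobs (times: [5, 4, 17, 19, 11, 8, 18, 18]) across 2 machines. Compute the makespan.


Sort jobs in decreasing order (LPT): [19, 18, 18, 17, 11, 8, 5, 4]
Assign each job to the least loaded machine:
  Machine 1: jobs [19, 17, 11, 4], load = 51
  Machine 2: jobs [18, 18, 8, 5], load = 49
Makespan = max load = 51

51


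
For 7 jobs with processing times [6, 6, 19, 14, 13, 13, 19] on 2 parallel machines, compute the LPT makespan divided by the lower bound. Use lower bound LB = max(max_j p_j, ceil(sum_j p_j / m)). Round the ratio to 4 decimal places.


LPT order: [19, 19, 14, 13, 13, 6, 6]
Machine loads after assignment: [45, 45]
LPT makespan = 45
Lower bound = max(max_job, ceil(total/2)) = max(19, 45) = 45
Ratio = 45 / 45 = 1.0

1.0


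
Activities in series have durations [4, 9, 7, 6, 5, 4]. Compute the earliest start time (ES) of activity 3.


Activity 3 starts after activities 1 through 2 complete.
Predecessor durations: [4, 9]
ES = 4 + 9 = 13

13


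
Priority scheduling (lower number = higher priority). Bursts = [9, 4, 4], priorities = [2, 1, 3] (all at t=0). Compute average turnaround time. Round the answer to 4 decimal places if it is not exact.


Sort by priority (ascending = highest first):
Order: [(1, 4), (2, 9), (3, 4)]
Completion times:
  Priority 1, burst=4, C=4
  Priority 2, burst=9, C=13
  Priority 3, burst=4, C=17
Average turnaround = 34/3 = 11.3333

11.3333


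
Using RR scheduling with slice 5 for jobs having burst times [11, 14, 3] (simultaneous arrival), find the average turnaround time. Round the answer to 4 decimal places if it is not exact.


Time quantum = 5
Execution trace:
  J1 runs 5 units, time = 5
  J2 runs 5 units, time = 10
  J3 runs 3 units, time = 13
  J1 runs 5 units, time = 18
  J2 runs 5 units, time = 23
  J1 runs 1 units, time = 24
  J2 runs 4 units, time = 28
Finish times: [24, 28, 13]
Average turnaround = 65/3 = 21.6667

21.6667


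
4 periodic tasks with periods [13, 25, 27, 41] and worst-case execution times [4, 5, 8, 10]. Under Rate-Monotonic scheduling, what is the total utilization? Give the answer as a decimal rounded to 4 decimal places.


Compute individual utilizations (exact fractions):
  Task 1: C/T = 4/13 (approx. 0.3077)
  Task 2: C/T = 5/25 = 1/5 (approx. 0.2)
  Task 3: C/T = 8/27 (approx. 0.2963)
  Task 4: C/T = 10/41 (approx. 0.2439)
Total utilization U = 4/13 + 1/5 + 8/27 + 10/41 = 75401/71955
Rounded to 4 decimal places: U = 1.0479
RM (Liu & Layland) bound for 4 tasks = 0.756828; compare with U = 75401/71955 (approx. 1.047891)
U > 1, so the task set is not schedulable (processor overloaded).

1.0479


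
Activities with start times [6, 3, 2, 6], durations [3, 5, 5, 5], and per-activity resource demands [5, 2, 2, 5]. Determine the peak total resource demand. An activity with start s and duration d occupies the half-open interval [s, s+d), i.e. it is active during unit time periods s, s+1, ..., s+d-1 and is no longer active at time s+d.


Each activity i is active on [start_i, start_i + duration_i).
Compute total resource usage per time slot:
  t=0: active resources = [], total = 0
  t=1: active resources = [], total = 0
  t=2: active resources = [2], total = 2
  t=3: active resources = [2, 2], total = 4
  t=4: active resources = [2, 2], total = 4
  t=5: active resources = [2, 2], total = 4
  t=6: active resources = [5, 2, 2, 5], total = 14
  t=7: active resources = [5, 2, 5], total = 12
  t=8: active resources = [5, 5], total = 10
  t=9: active resources = [5], total = 5
  t=10: active resources = [5], total = 5
Peak resource demand = 14

14


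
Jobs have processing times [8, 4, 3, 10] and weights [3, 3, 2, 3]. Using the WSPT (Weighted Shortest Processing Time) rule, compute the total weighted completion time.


Compute p/w ratios and sort ascending (WSPT): [(4, 3), (3, 2), (8, 3), (10, 3)]
Compute weighted completion times:
  Job (p=4,w=3): C=4, w*C=3*4=12
  Job (p=3,w=2): C=7, w*C=2*7=14
  Job (p=8,w=3): C=15, w*C=3*15=45
  Job (p=10,w=3): C=25, w*C=3*25=75
Total weighted completion time = 146

146


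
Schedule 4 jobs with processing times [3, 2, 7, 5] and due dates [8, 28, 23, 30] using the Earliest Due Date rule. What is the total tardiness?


Sort by due date (EDD order): [(3, 8), (7, 23), (2, 28), (5, 30)]
Compute completion times and tardiness:
  Job 1: p=3, d=8, C=3, tardiness=max(0,3-8)=0
  Job 2: p=7, d=23, C=10, tardiness=max(0,10-23)=0
  Job 3: p=2, d=28, C=12, tardiness=max(0,12-28)=0
  Job 4: p=5, d=30, C=17, tardiness=max(0,17-30)=0
Total tardiness = 0

0


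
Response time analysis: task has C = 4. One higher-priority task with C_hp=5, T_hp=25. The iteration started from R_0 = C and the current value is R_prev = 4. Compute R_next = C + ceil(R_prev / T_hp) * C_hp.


R_next = C + ceil(R_prev / T_hp) * C_hp
ceil(4 / 25) = ceil(0.16) = 1
Interference = 1 * 5 = 5
R_next = 4 + 5 = 9

9


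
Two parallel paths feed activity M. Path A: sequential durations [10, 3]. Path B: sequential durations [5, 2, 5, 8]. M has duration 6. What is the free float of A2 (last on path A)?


ES(A2) = sum of predecessors on chain A = 10
EF(A2) = ES + duration = 10 + 3 = 13
Successor of A2 is M. ES(M) = max(sum(A), sum(B)) = max(13, 20) = 20
Free float = ES(successor) - EF(current) = 20 - 13 = 7

7


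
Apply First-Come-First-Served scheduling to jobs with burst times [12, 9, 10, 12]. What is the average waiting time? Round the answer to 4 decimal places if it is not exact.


FCFS order (as given): [12, 9, 10, 12]
Waiting times:
  Job 1: wait = 0
  Job 2: wait = 12
  Job 3: wait = 21
  Job 4: wait = 31
Sum of waiting times = 64
Average waiting time = 64/4 = 16.0

16.0


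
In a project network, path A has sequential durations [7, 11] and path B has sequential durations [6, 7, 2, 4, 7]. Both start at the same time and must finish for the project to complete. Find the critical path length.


Path A total = 7 + 11 = 18
Path B total = 6 + 7 + 2 + 4 + 7 = 26
Critical path = longest path = max(18, 26) = 26

26


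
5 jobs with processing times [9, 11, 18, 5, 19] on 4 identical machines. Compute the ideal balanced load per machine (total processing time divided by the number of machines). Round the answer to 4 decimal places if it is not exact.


Total processing time = 9 + 11 + 18 + 5 + 19 = 62
Number of machines = 4
Ideal balanced load = 62 / 4 = 15.5

15.5


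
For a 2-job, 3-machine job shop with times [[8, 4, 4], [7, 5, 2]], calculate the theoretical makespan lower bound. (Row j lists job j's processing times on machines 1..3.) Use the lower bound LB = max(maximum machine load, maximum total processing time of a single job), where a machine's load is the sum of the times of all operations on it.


Machine loads:
  Machine 1: 8 + 7 = 15
  Machine 2: 4 + 5 = 9
  Machine 3: 4 + 2 = 6
Max machine load = 15
Job totals:
  Job 1: 16
  Job 2: 14
Max job total = 16
Lower bound = max(15, 16) = 16

16


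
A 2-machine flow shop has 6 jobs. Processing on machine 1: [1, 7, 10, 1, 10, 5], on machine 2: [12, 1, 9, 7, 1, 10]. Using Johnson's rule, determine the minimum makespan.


Apply Johnson's rule:
  Group 1 (a <= b): [(1, 1, 12), (4, 1, 7), (6, 5, 10)]
  Group 2 (a > b): [(3, 10, 9), (2, 7, 1), (5, 10, 1)]
Optimal job order: [1, 4, 6, 3, 2, 5]
Schedule:
  Job 1: M1 done at 1, M2 done at 13
  Job 4: M1 done at 2, M2 done at 20
  Job 6: M1 done at 7, M2 done at 30
  Job 3: M1 done at 17, M2 done at 39
  Job 2: M1 done at 24, M2 done at 40
  Job 5: M1 done at 34, M2 done at 41
Makespan = 41

41


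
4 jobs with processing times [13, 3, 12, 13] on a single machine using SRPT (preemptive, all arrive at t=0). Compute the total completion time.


Since all jobs arrive at t=0, SRPT equals SPT ordering.
SPT order: [3, 12, 13, 13]
Completion times:
  Job 1: p=3, C=3
  Job 2: p=12, C=15
  Job 3: p=13, C=28
  Job 4: p=13, C=41
Total completion time = 3 + 15 + 28 + 41 = 87

87


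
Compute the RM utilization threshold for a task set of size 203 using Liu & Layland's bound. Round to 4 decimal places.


Compute 2^(1/203) = 1.0034203542
Subtract 1: 1.0034203542 - 1 = 0.0034203542
Multiply by n: 203 * 0.0034203542 = 0.6943319026
Round to 4 dp: 0.6943

0.6943


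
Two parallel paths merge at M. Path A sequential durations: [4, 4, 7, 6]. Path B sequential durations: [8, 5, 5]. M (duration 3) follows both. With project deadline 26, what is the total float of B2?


Forward pass: ES(B2) = sum of predecessors on chain B = 8
EF = ES + duration = 8 + 5 = 13
Backward pass: LF(M) = deadline = 26; LS(M) = 26 - 3 = 23
LF(B2) = LS(M) - sum(successors on chain B) = 23 - 5 = 18
LS = LF - duration = 18 - 5 = 13
Total float = LS - ES = 13 - 8 = 5

5


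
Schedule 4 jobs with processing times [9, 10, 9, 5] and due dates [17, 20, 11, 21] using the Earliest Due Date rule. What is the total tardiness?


Sort by due date (EDD order): [(9, 11), (9, 17), (10, 20), (5, 21)]
Compute completion times and tardiness:
  Job 1: p=9, d=11, C=9, tardiness=max(0,9-11)=0
  Job 2: p=9, d=17, C=18, tardiness=max(0,18-17)=1
  Job 3: p=10, d=20, C=28, tardiness=max(0,28-20)=8
  Job 4: p=5, d=21, C=33, tardiness=max(0,33-21)=12
Total tardiness = 21

21


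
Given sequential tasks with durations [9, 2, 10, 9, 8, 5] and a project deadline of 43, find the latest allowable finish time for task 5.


LF(activity 5) = deadline - sum of successor durations
Successors: activities 6 through 6 with durations [5]
Sum of successor durations = 5
LF = 43 - 5 = 38

38


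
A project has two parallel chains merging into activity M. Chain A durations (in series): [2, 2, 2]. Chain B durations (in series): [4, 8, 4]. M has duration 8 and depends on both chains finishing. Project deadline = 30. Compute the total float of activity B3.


Forward pass: ES(B3) = sum of predecessors on chain B = 12
EF = ES + duration = 12 + 4 = 16
Backward pass: LF(M) = deadline = 30; LS(M) = 30 - 8 = 22
LF(B3) = LS(M) - sum(successors on chain B) = 22 - 0 = 22
LS = LF - duration = 22 - 4 = 18
Total float = LS - ES = 18 - 12 = 6

6


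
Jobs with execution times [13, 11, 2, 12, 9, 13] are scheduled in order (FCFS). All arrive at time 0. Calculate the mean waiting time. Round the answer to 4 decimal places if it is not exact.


FCFS order (as given): [13, 11, 2, 12, 9, 13]
Waiting times:
  Job 1: wait = 0
  Job 2: wait = 13
  Job 3: wait = 24
  Job 4: wait = 26
  Job 5: wait = 38
  Job 6: wait = 47
Sum of waiting times = 148
Average waiting time = 148/6 = 24.6667

24.6667


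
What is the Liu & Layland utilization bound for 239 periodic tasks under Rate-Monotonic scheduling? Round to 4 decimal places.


Compute 2^(1/239) = 1.0029044070
Subtract 1: 1.0029044070 - 1 = 0.0029044070
Multiply by n: 239 * 0.0029044070 = 0.6941532730
Round to 4 dp: 0.6942

0.6942


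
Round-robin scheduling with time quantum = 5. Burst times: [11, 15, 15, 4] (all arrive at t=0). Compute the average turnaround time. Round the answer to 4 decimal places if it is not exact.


Time quantum = 5
Execution trace:
  J1 runs 5 units, time = 5
  J2 runs 5 units, time = 10
  J3 runs 5 units, time = 15
  J4 runs 4 units, time = 19
  J1 runs 5 units, time = 24
  J2 runs 5 units, time = 29
  J3 runs 5 units, time = 34
  J1 runs 1 units, time = 35
  J2 runs 5 units, time = 40
  J3 runs 5 units, time = 45
Finish times: [35, 40, 45, 19]
Average turnaround = 139/4 = 34.75

34.75


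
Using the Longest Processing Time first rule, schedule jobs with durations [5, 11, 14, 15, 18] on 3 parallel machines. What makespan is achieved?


Sort jobs in decreasing order (LPT): [18, 15, 14, 11, 5]
Assign each job to the least loaded machine:
  Machine 1: jobs [18], load = 18
  Machine 2: jobs [15, 5], load = 20
  Machine 3: jobs [14, 11], load = 25
Makespan = max load = 25

25


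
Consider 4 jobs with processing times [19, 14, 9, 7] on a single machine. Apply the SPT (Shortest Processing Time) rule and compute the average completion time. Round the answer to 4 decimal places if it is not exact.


Sort jobs by processing time (SPT order): [7, 9, 14, 19]
Compute completion times sequentially:
  Job 1: processing = 7, completes at 7
  Job 2: processing = 9, completes at 16
  Job 3: processing = 14, completes at 30
  Job 4: processing = 19, completes at 49
Sum of completion times = 102
Average completion time = 102/4 = 25.5

25.5


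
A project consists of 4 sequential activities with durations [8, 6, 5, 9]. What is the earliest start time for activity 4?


Activity 4 starts after activities 1 through 3 complete.
Predecessor durations: [8, 6, 5]
ES = 8 + 6 + 5 = 19

19


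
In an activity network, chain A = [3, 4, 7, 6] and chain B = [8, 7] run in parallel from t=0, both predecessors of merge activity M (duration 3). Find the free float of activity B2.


ES(B2) = sum of predecessors on chain B = 8
EF(B2) = ES + duration = 8 + 7 = 15
Successor of B2 is M. ES(M) = max(sum(A), sum(B)) = max(20, 15) = 20
Free float = ES(successor) - EF(current) = 20 - 15 = 5

5


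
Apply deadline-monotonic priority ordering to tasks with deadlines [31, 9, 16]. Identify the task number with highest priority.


Sort tasks by relative deadline (ascending):
  Task 2: deadline = 9
  Task 3: deadline = 16
  Task 1: deadline = 31
Priority order (highest first): [2, 3, 1]
Highest priority task = 2

2


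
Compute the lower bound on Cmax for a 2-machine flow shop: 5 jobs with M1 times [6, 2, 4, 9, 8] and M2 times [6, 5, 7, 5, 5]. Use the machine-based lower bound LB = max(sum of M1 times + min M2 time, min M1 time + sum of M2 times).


LB1 = sum(M1 times) + min(M2 times) = 29 + 5 = 34
LB2 = min(M1 times) + sum(M2 times) = 2 + 28 = 30
Lower bound = max(LB1, LB2) = max(34, 30) = 34

34


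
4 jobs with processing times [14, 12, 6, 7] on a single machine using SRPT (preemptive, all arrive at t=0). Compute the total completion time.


Since all jobs arrive at t=0, SRPT equals SPT ordering.
SPT order: [6, 7, 12, 14]
Completion times:
  Job 1: p=6, C=6
  Job 2: p=7, C=13
  Job 3: p=12, C=25
  Job 4: p=14, C=39
Total completion time = 6 + 13 + 25 + 39 = 83

83


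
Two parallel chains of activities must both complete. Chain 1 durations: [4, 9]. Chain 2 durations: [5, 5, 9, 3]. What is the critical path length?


Path A total = 4 + 9 = 13
Path B total = 5 + 5 + 9 + 3 = 22
Critical path = longest path = max(13, 22) = 22

22


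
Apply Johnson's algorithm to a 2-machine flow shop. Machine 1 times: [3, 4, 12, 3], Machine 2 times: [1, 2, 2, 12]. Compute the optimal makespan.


Apply Johnson's rule:
  Group 1 (a <= b): [(4, 3, 12)]
  Group 2 (a > b): [(2, 4, 2), (3, 12, 2), (1, 3, 1)]
Optimal job order: [4, 2, 3, 1]
Schedule:
  Job 4: M1 done at 3, M2 done at 15
  Job 2: M1 done at 7, M2 done at 17
  Job 3: M1 done at 19, M2 done at 21
  Job 1: M1 done at 22, M2 done at 23
Makespan = 23

23


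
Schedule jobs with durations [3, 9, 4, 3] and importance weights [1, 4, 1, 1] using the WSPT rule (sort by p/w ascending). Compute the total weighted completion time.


Compute p/w ratios and sort ascending (WSPT): [(9, 4), (3, 1), (3, 1), (4, 1)]
Compute weighted completion times:
  Job (p=9,w=4): C=9, w*C=4*9=36
  Job (p=3,w=1): C=12, w*C=1*12=12
  Job (p=3,w=1): C=15, w*C=1*15=15
  Job (p=4,w=1): C=19, w*C=1*19=19
Total weighted completion time = 82

82


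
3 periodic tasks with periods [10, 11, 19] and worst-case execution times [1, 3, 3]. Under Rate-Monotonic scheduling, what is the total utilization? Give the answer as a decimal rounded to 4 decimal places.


Compute individual utilizations (exact fractions):
  Task 1: C/T = 1/10 (approx. 0.1)
  Task 2: C/T = 3/11 (approx. 0.2727)
  Task 3: C/T = 3/19 (approx. 0.1579)
Total utilization U = 1/10 + 3/11 + 3/19 = 1109/2090
Rounded to 4 decimal places: U = 0.5306
RM (Liu & Layland) bound for 3 tasks = 0.779763; compare with U = 1109/2090 (approx. 0.530622)
U <= bound, so schedulable by RM sufficient condition.

0.5306


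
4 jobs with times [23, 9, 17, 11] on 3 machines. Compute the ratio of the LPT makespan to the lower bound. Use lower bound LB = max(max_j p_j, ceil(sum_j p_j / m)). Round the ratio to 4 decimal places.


LPT order: [23, 17, 11, 9]
Machine loads after assignment: [23, 17, 20]
LPT makespan = 23
Lower bound = max(max_job, ceil(total/3)) = max(23, 20) = 23
Ratio = 23 / 23 = 1.0

1.0


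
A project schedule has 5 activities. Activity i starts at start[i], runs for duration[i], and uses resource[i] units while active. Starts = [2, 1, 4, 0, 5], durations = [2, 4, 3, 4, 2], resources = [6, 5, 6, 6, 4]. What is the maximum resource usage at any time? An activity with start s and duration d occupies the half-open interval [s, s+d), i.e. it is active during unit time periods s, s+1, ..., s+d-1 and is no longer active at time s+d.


Each activity i is active on [start_i, start_i + duration_i).
Compute total resource usage per time slot:
  t=0: active resources = [6], total = 6
  t=1: active resources = [5, 6], total = 11
  t=2: active resources = [6, 5, 6], total = 17
  t=3: active resources = [6, 5, 6], total = 17
  t=4: active resources = [5, 6], total = 11
  t=5: active resources = [6, 4], total = 10
  t=6: active resources = [6, 4], total = 10
Peak resource demand = 17

17


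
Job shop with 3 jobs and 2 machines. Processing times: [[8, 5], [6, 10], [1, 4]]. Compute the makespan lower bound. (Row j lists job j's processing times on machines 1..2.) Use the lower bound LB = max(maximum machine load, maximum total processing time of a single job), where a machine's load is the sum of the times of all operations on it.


Machine loads:
  Machine 1: 8 + 6 + 1 = 15
  Machine 2: 5 + 10 + 4 = 19
Max machine load = 19
Job totals:
  Job 1: 13
  Job 2: 16
  Job 3: 5
Max job total = 16
Lower bound = max(19, 16) = 19

19


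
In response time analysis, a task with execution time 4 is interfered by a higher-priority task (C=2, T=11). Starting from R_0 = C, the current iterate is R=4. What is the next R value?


R_next = C + ceil(R_prev / T_hp) * C_hp
ceil(4 / 11) = ceil(0.3636) = 1
Interference = 1 * 2 = 2
R_next = 4 + 2 = 6

6


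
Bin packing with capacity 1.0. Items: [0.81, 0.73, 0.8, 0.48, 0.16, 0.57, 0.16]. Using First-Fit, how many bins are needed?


Place items sequentially using First-Fit:
  Item 0.81 -> new Bin 1
  Item 0.73 -> new Bin 2
  Item 0.8 -> new Bin 3
  Item 0.48 -> new Bin 4
  Item 0.16 -> Bin 1 (now 0.97)
  Item 0.57 -> new Bin 5
  Item 0.16 -> Bin 2 (now 0.89)
Total bins used = 5

5


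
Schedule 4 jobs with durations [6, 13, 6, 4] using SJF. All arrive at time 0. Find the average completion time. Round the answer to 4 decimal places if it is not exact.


SJF order (ascending): [4, 6, 6, 13]
Completion times:
  Job 1: burst=4, C=4
  Job 2: burst=6, C=10
  Job 3: burst=6, C=16
  Job 4: burst=13, C=29
Average completion = 59/4 = 14.75

14.75


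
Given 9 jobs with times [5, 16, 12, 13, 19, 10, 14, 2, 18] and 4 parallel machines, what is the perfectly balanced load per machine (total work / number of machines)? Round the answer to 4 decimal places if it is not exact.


Total processing time = 5 + 16 + 12 + 13 + 19 + 10 + 14 + 2 + 18 = 109
Number of machines = 4
Ideal balanced load = 109 / 4 = 27.25

27.25


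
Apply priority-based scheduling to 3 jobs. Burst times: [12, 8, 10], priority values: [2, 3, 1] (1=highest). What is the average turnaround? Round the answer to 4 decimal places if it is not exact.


Sort by priority (ascending = highest first):
Order: [(1, 10), (2, 12), (3, 8)]
Completion times:
  Priority 1, burst=10, C=10
  Priority 2, burst=12, C=22
  Priority 3, burst=8, C=30
Average turnaround = 62/3 = 20.6667

20.6667


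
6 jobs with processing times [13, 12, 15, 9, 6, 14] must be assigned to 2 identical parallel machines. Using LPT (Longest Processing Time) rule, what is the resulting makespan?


Sort jobs in decreasing order (LPT): [15, 14, 13, 12, 9, 6]
Assign each job to the least loaded machine:
  Machine 1: jobs [15, 12, 9], load = 36
  Machine 2: jobs [14, 13, 6], load = 33
Makespan = max load = 36

36


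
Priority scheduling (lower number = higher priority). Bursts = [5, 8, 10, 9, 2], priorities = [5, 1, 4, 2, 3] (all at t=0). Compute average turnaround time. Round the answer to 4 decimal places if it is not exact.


Sort by priority (ascending = highest first):
Order: [(1, 8), (2, 9), (3, 2), (4, 10), (5, 5)]
Completion times:
  Priority 1, burst=8, C=8
  Priority 2, burst=9, C=17
  Priority 3, burst=2, C=19
  Priority 4, burst=10, C=29
  Priority 5, burst=5, C=34
Average turnaround = 107/5 = 21.4

21.4


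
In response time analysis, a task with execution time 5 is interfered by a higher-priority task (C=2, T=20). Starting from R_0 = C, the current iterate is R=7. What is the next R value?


R_next = C + ceil(R_prev / T_hp) * C_hp
ceil(7 / 20) = ceil(0.35) = 1
Interference = 1 * 2 = 2
R_next = 5 + 2 = 7
R_next = R_prev, so the iteration has converged (response time = 7).

7


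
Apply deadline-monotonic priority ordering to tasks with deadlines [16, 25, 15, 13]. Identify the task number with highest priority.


Sort tasks by relative deadline (ascending):
  Task 4: deadline = 13
  Task 3: deadline = 15
  Task 1: deadline = 16
  Task 2: deadline = 25
Priority order (highest first): [4, 3, 1, 2]
Highest priority task = 4

4


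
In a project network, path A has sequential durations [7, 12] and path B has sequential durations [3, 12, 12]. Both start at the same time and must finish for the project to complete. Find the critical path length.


Path A total = 7 + 12 = 19
Path B total = 3 + 12 + 12 = 27
Critical path = longest path = max(19, 27) = 27

27
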